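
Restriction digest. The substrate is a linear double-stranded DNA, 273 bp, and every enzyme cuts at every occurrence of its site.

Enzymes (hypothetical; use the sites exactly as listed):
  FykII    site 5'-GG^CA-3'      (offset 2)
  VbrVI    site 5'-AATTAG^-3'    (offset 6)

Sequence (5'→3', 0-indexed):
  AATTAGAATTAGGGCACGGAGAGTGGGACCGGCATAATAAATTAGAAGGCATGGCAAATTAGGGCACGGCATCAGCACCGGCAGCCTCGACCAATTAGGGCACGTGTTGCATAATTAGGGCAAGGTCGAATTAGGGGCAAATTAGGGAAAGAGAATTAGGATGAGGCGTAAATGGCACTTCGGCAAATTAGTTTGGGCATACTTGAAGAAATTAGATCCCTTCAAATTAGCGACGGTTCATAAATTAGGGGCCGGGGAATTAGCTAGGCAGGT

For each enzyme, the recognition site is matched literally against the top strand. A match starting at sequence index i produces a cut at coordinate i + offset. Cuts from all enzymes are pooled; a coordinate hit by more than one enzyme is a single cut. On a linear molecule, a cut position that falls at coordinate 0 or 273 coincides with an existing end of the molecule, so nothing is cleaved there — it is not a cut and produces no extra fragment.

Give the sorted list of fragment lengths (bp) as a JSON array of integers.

Site scan:
  FykII GGCA/2: at [12, 30, 47, 52, 62, 67, 79, 98, 118, 135, 173, 181, 195, 266] ⇒ [14, 32, 49, 54, 64, 69, 81, 100, 120, 137, 175, 183, 197, 268]
  VbrVI AATTAG/6: at [0, 6, 39, 56, 92, 112, 128, 139, 153, 185, 209, 224, 242, 257] ⇒ [6, 12, 45, 62, 98, 118, 134, 145, 159, 191, 215, 230, 248, 263]

Pooled cuts: [6, 12, 14, 32, 45, 49, 54, 62, 64, 69, 81, 98, 100, 118, 120, 134, 137, 145, 159, 175, 183, 191, 197, 215, 230, 248, 263, 268]

Fragment lengths:
  [0,6): 6 bp
  [6,12): 6 bp
  [12,14): 2 bp
  [14,32): 18 bp
  [32,45): 13 bp
  [45,49): 4 bp
  [49,54): 5 bp
  [54,62): 8 bp
  [62,64): 2 bp
  [64,69): 5 bp
  [69,81): 12 bp
  [81,98): 17 bp
  [98,100): 2 bp
  [100,118): 18 bp
  [118,120): 2 bp
  [120,134): 14 bp
  [134,137): 3 bp
  [137,145): 8 bp
  [145,159): 14 bp
  [159,175): 16 bp
  [175,183): 8 bp
  [183,191): 8 bp
  [191,197): 6 bp
  [197,215): 18 bp
  [215,230): 15 bp
  [230,248): 18 bp
  [248,263): 15 bp
  [263,268): 5 bp
  [268,273): 5 bp

[2,2,2,2,3,4,5,5,5,5,6,6,6,8,8,8,8,12,13,14,14,15,15,16,17,18,18,18,18]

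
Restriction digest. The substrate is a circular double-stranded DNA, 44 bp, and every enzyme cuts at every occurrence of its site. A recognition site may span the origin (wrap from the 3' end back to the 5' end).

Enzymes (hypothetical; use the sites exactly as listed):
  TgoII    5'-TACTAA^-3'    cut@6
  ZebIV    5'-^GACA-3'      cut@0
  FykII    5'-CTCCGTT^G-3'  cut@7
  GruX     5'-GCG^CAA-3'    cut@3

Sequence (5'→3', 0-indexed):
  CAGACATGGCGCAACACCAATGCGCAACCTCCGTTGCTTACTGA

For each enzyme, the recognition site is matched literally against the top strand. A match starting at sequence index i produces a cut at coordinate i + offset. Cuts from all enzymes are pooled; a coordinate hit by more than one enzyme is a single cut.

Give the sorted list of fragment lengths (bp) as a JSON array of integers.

[4,7,9,11,13]

Per-enzyme occurrences:
  TgoII (TACTAA, off=6): no sites
  ZebIV (GACA, off=0): starts [2, 42] → cuts [2, 42]
  FykII (CTCCGTTG, off=7): starts [28] → cuts [35]
  GruX (GCGCAA, off=3): starts [8, 21] → cuts [11, 24]

Pooled cuts: [2, 11, 24, 35, 42]

Fragments:
  2→11: 9 bp
  11→24: 13 bp
  24→35: 11 bp
  35→42: 7 bp
  42→2 (wrap): 44-42+2 = 4 bp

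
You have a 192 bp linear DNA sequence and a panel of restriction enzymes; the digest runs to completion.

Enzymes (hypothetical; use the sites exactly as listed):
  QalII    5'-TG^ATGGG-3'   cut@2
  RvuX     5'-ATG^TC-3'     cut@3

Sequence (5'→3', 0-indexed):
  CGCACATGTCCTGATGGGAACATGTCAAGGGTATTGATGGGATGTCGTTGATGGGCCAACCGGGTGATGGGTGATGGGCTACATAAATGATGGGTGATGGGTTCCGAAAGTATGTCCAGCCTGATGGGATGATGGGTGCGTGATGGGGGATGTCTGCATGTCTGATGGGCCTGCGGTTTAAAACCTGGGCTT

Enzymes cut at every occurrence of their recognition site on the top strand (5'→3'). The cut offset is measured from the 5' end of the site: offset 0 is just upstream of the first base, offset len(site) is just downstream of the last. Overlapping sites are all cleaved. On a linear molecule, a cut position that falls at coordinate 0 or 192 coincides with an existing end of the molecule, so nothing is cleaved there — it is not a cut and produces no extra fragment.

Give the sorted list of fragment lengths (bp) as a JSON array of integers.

Per-enzyme occurrences:
  QalII TGATGGG/2: at [11, 34, 48, 64, 71, 87, 94, 121, 129, 140, 162] ⇒ [13, 36, 50, 66, 73, 89, 96, 123, 131, 142, 164]
  RvuX ATGTC/3: at [5, 21, 41, 111, 149, 157] ⇒ [8, 24, 44, 114, 152, 160]

Pooled cuts: [8, 13, 24, 36, 44, 50, 66, 73, 89, 96, 114, 123, 131, 142, 152, 160, 164]

Fragment lengths:
  [0,8): 8 bp
  [8,13): 5 bp
  [13,24): 11 bp
  [24,36): 12 bp
  [36,44): 8 bp
  [44,50): 6 bp
  [50,66): 16 bp
  [66,73): 7 bp
  [73,89): 16 bp
  [89,96): 7 bp
  [96,114): 18 bp
  [114,123): 9 bp
  [123,131): 8 bp
  [131,142): 11 bp
  [142,152): 10 bp
  [152,160): 8 bp
  [160,164): 4 bp
  [164,192): 28 bp

[4,5,6,7,7,8,8,8,8,9,10,11,11,12,16,16,18,28]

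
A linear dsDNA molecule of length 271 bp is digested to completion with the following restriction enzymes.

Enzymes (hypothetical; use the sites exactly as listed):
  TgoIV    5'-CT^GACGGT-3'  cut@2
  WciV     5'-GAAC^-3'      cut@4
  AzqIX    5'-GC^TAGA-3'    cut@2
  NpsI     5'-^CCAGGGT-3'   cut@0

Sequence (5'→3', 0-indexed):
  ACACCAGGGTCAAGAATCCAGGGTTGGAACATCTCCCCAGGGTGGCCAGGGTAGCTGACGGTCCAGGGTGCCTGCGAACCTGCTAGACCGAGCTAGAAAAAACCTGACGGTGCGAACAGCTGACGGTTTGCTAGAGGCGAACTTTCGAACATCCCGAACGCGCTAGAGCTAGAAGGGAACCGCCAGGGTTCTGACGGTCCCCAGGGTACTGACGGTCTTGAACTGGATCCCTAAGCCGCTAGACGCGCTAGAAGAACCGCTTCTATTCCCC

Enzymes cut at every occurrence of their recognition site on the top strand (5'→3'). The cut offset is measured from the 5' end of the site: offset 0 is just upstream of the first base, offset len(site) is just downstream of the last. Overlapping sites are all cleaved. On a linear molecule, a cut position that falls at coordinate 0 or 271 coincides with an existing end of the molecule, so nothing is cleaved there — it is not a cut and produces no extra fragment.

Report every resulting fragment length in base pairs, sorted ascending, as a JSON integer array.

[2,3,4,4,4,6,6,6,8,8,9,9,9,9,10,10,10,10,11,11,11,12,12,13,13,14,14,16,17]

Per-enzyme occurrences:
  TgoIV (CTGACGGT, off=2): starts [54, 103, 119, 190, 208] → cuts [56, 105, 121, 192, 210]
  WciV (GAAC, off=4): starts [26, 75, 113, 138, 146, 155, 176, 219, 253] → cuts [30, 79, 117, 142, 150, 159, 180, 223, 257]
  AzqIX (GCTAGA, off=2): starts [81, 91, 129, 161, 167, 237, 246] → cuts [83, 93, 131, 163, 169, 239, 248]
  NpsI (CCAGGGT, off=0): starts [3, 17, 36, 45, 62, 182, 200] → cuts [3, 17, 36, 45, 62, 182, 200]

Pooled cuts: [3, 17, 30, 36, 45, 56, 62, 79, 83, 93, 105, 117, 121, 131, 142, 150, 159, 163, 169, 180, 182, 192, 200, 210, 223, 239, 248, 257]

Fragments:
  [0,3): 3 bp
  [3,17): 14 bp
  [17,30): 13 bp
  [30,36): 6 bp
  [36,45): 9 bp
  [45,56): 11 bp
  [56,62): 6 bp
  [62,79): 17 bp
  [79,83): 4 bp
  [83,93): 10 bp
  [93,105): 12 bp
  [105,117): 12 bp
  [117,121): 4 bp
  [121,131): 10 bp
  [131,142): 11 bp
  [142,150): 8 bp
  [150,159): 9 bp
  [159,163): 4 bp
  [163,169): 6 bp
  [169,180): 11 bp
  [180,182): 2 bp
  [182,192): 10 bp
  [192,200): 8 bp
  [200,210): 10 bp
  [210,223): 13 bp
  [223,239): 16 bp
  [239,248): 9 bp
  [248,257): 9 bp
  [257,271): 14 bp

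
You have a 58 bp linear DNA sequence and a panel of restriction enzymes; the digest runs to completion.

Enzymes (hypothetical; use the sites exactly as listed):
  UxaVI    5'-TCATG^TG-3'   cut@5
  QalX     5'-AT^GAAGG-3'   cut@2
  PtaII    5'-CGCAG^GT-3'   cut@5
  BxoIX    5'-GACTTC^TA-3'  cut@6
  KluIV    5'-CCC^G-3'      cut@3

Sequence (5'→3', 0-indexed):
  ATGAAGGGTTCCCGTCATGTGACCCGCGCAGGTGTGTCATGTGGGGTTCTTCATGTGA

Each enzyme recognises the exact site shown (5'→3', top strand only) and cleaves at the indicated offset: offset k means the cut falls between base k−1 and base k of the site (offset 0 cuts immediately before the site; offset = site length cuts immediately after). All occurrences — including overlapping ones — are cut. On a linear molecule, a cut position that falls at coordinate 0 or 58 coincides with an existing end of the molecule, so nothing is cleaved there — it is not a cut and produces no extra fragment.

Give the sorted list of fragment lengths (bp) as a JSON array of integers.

[2,3,6,6,6,10,11,14]

Scan for sites:
  UxaVI TCATGTG/5: at [14, 36, 50] ⇒ [19, 41, 55]
  QalX ATGAAGG/2: at [0] ⇒ [2]
  PtaII CGCAGGT/5: at [26] ⇒ [31]
  BxoIX (GACTTCTA, off=6): no sites
  KluIV CCCG/3: at [10, 22] ⇒ [13, 25]

All cut coordinates (distinct, sorted): [2, 13, 19, 25, 31, 41, 55]

Fragments:
  [0,2): 2 bp
  [2,13): 11 bp
  [13,19): 6 bp
  [19,25): 6 bp
  [25,31): 6 bp
  [31,41): 10 bp
  [41,55): 14 bp
  [55,58): 3 bp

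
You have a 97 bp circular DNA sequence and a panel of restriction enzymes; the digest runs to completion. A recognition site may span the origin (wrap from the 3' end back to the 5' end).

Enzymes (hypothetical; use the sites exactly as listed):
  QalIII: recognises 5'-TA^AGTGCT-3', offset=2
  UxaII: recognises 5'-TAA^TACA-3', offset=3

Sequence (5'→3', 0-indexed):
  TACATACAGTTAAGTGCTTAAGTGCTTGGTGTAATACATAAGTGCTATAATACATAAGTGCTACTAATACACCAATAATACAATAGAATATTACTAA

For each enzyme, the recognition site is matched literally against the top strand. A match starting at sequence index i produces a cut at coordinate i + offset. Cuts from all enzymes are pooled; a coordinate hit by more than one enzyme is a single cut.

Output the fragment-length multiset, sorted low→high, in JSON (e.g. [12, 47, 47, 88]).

Per-enzyme occurrences:
  QalIII TAAGTGCT/2: at [10, 18, 38, 54] ⇒ [12, 20, 40, 56]
  UxaII TAATACA/3: at [31, 47, 64, 75, 94] ⇒ [0, 34, 50, 67, 78]

Pooled cuts: [0, 12, 20, 34, 40, 50, 56, 67, 78]

Fragments:
  0→12: 12 bp
  12→20: 8 bp
  20→34: 14 bp
  34→40: 6 bp
  40→50: 10 bp
  50→56: 6 bp
  56→67: 11 bp
  67→78: 11 bp
  78→0 (wrap): 97-78+0 = 19 bp

[6,6,8,10,11,11,12,14,19]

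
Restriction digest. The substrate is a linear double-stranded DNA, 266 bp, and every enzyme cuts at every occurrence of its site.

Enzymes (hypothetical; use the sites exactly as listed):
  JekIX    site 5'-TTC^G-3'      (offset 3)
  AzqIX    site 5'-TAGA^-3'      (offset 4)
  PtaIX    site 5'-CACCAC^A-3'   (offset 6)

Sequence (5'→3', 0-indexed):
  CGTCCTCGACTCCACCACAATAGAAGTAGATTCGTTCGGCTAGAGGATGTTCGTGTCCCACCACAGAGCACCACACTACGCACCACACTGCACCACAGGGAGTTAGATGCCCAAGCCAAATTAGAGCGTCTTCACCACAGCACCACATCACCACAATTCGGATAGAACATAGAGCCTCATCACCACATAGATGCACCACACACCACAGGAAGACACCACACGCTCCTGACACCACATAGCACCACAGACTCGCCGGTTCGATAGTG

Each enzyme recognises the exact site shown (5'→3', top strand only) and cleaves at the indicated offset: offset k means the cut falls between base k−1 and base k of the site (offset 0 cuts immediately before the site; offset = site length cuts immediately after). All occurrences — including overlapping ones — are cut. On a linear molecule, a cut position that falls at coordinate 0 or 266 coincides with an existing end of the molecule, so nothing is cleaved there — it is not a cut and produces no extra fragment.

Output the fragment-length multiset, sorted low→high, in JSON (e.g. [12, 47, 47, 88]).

[3,4,5,5,6,6,7,7,7,7,7,8,8,8,8,10,10,10,11,12,12,13,13,13,14,16,18,18]

Per-enzyme occurrences:
  JekIX TTCG/3: at [30, 34, 49, 156, 256] ⇒ [33, 37, 52, 159, 259]
  AzqIX TAGA/4: at [20, 26, 40, 103, 121, 162, 169, 187] ⇒ [24, 30, 44, 107, 125, 166, 173, 191]
  PtaIX CACCACA/6: at [12, 58, 68, 80, 90, 132, 140, 148, 180, 193, 200, 213, 229, 239] ⇒ [18, 64, 74, 86, 96, 138, 146, 154, 186, 199, 206, 219, 235, 245]

All cut coordinates (distinct, sorted): [18, 24, 30, 33, 37, 44, 52, 64, 74, 86, 96, 107, 125, 138, 146, 154, 159, 166, 173, 186, 191, 199, 206, 219, 235, 245, 259]

Fragments:
  [0,18): 18 bp
  [18,24): 6 bp
  [24,30): 6 bp
  [30,33): 3 bp
  [33,37): 4 bp
  [37,44): 7 bp
  [44,52): 8 bp
  [52,64): 12 bp
  [64,74): 10 bp
  [74,86): 12 bp
  [86,96): 10 bp
  [96,107): 11 bp
  [107,125): 18 bp
  [125,138): 13 bp
  [138,146): 8 bp
  [146,154): 8 bp
  [154,159): 5 bp
  [159,166): 7 bp
  [166,173): 7 bp
  [173,186): 13 bp
  [186,191): 5 bp
  [191,199): 8 bp
  [199,206): 7 bp
  [206,219): 13 bp
  [219,235): 16 bp
  [235,245): 10 bp
  [245,259): 14 bp
  [259,266): 7 bp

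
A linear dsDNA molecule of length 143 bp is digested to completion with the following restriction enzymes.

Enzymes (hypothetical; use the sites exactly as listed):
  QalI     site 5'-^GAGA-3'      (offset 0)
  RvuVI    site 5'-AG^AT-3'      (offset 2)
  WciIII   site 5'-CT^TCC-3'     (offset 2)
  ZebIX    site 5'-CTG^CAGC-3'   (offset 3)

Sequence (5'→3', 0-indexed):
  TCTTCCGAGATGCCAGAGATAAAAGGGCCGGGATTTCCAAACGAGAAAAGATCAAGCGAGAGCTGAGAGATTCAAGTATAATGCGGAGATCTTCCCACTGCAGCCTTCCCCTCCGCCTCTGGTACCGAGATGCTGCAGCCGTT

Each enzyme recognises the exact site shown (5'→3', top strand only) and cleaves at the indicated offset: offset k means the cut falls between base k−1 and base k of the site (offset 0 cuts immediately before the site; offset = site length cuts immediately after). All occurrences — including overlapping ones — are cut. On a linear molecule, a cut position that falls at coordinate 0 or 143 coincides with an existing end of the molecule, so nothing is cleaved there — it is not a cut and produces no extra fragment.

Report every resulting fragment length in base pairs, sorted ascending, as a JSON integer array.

Scan for sites:
  QalI (GAGA, off=0): starts [6, 15, 42, 57, 64, 66, 85, 126] → cuts [6, 15, 42, 57, 64, 66, 85, 126]
  RvuVI (AGAT, off=2): starts [7, 16, 48, 67, 86, 127] → cuts [9, 18, 50, 69, 88, 129]
  WciIII (CTTCC, off=2): starts [1, 90, 104] → cuts [3, 92, 106]
  ZebIX (CTGCAGC, off=3): starts [97, 132] → cuts [100, 135]

All cut coordinates (distinct, sorted): [3, 6, 9, 15, 18, 42, 50, 57, 64, 66, 69, 85, 88, 92, 100, 106, 126, 129, 135]

Fragments:
  [0,3): 3 bp
  [3,6): 3 bp
  [6,9): 3 bp
  [9,15): 6 bp
  [15,18): 3 bp
  [18,42): 24 bp
  [42,50): 8 bp
  [50,57): 7 bp
  [57,64): 7 bp
  [64,66): 2 bp
  [66,69): 3 bp
  [69,85): 16 bp
  [85,88): 3 bp
  [88,92): 4 bp
  [92,100): 8 bp
  [100,106): 6 bp
  [106,126): 20 bp
  [126,129): 3 bp
  [129,135): 6 bp
  [135,143): 8 bp

[2,3,3,3,3,3,3,3,4,6,6,6,7,7,8,8,8,16,20,24]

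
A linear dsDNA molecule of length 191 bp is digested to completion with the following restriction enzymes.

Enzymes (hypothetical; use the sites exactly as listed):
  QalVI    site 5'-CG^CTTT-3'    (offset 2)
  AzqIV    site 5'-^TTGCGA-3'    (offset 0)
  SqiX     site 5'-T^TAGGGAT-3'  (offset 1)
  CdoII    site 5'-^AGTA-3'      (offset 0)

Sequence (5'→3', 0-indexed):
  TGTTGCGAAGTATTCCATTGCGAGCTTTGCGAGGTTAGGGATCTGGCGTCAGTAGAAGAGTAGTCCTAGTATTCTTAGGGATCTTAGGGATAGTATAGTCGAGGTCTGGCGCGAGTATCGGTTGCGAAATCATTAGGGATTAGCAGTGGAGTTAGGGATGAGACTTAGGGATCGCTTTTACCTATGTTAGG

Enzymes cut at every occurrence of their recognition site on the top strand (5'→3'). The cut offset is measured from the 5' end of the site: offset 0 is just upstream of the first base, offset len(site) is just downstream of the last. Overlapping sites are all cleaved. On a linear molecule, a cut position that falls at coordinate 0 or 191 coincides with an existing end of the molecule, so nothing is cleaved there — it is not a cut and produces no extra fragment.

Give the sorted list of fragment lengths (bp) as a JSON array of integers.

[2,6,7,8,8,8,9,9,9,9,9,9,12,13,15,17,19,22]

Scan for sites:
  QalVI (CGCTTT, off=2): starts [172] → cuts [174]
  AzqIV (TTGCGA, off=0): starts [2, 17, 26, 121] → cuts [2, 17, 26, 121]
  SqiX (TTAGGGAT, off=1): starts [34, 74, 83, 132, 151, 164] → cuts [35, 75, 84, 133, 152, 165]
  CdoII (AGTA, off=0): starts [8, 50, 58, 67, 91, 113] → cuts [8, 50, 58, 67, 91, 113]

All cut coordinates (distinct, sorted): [2, 8, 17, 26, 35, 50, 58, 67, 75, 84, 91, 113, 121, 133, 152, 165, 174]

Fragments:
  [0,2): 2 bp
  [2,8): 6 bp
  [8,17): 9 bp
  [17,26): 9 bp
  [26,35): 9 bp
  [35,50): 15 bp
  [50,58): 8 bp
  [58,67): 9 bp
  [67,75): 8 bp
  [75,84): 9 bp
  [84,91): 7 bp
  [91,113): 22 bp
  [113,121): 8 bp
  [121,133): 12 bp
  [133,152): 19 bp
  [152,165): 13 bp
  [165,174): 9 bp
  [174,191): 17 bp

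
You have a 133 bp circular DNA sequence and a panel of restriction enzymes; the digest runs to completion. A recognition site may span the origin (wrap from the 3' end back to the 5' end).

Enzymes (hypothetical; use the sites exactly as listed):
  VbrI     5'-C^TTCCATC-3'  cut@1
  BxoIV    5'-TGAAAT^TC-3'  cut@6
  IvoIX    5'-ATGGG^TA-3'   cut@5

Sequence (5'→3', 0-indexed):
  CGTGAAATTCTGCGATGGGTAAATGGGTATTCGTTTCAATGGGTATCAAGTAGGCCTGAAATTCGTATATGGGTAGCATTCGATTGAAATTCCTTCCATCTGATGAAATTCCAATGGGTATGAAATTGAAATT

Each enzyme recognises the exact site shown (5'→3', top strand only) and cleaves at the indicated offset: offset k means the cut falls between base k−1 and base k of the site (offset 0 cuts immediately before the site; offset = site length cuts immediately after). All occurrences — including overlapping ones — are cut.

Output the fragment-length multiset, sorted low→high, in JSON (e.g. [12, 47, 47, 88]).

Scan for sites:
  VbrI CTTCCATC/1: at [92] ⇒ [93]
  BxoIV TGAAATTC/6: at [2, 56, 84, 103, 126] ⇒ [8, 62, 90, 109, 132]
  IvoIX ATGGGTA/5: at [14, 22, 38, 68, 113] ⇒ [19, 27, 43, 73, 118]

Pooled cuts: [8, 19, 27, 43, 62, 73, 90, 93, 109, 118, 132]

Fragment lengths:
  8→19: 11 bp
  19→27: 8 bp
  27→43: 16 bp
  43→62: 19 bp
  62→73: 11 bp
  73→90: 17 bp
  90→93: 3 bp
  93→109: 16 bp
  109→118: 9 bp
  118→132: 14 bp
  132→8 (wrap): 133-132+8 = 9 bp

[3,8,9,9,11,11,14,16,16,17,19]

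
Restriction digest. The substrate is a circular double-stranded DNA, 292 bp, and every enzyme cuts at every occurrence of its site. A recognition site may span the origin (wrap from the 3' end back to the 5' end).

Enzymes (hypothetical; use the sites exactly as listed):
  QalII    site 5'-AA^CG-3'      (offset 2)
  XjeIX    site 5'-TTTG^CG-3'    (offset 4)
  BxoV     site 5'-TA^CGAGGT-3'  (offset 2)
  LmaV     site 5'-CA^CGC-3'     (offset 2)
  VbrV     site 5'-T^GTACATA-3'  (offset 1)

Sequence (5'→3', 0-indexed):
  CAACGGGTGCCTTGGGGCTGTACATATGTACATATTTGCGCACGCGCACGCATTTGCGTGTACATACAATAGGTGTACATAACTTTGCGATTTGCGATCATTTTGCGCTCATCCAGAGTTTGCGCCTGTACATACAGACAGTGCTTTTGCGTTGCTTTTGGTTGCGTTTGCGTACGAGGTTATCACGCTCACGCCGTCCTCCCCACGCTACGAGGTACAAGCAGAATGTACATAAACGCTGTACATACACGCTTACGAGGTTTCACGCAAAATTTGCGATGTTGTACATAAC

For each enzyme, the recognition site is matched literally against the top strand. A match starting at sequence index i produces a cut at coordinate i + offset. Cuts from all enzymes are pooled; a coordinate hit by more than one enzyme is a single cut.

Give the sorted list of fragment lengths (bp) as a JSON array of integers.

[3,4,4,4,5,5,6,6,6,7,7,8,8,9,9,10,11,11,11,11,12,13,14,15,16,17,17,21,22]

Scan for sites:
  QalII (AACG, off=2): starts [1, 234] → cuts [3, 236]
  XjeIX (TTTGCG, off=4): starts [34, 52, 83, 90, 101, 118, 145, 166, 272] → cuts [38, 56, 87, 94, 105, 122, 149, 170, 276]
  BxoV (TACGAGGT, off=2): starts [172, 208, 253] → cuts [174, 210, 255]
  LmaV (CACGC, off=2): starts [40, 46, 183, 189, 203, 247, 263] → cuts [42, 48, 185, 191, 205, 249, 265]
  VbrV (TGTACATA, off=1): starts [18, 26, 58, 73, 126, 226, 239, 282] → cuts [19, 27, 59, 74, 127, 227, 240, 283]

All cut coordinates (distinct, sorted): [3, 19, 27, 38, 42, 48, 56, 59, 74, 87, 94, 105, 122, 127, 149, 170, 174, 185, 191, 205, 210, 227, 236, 240, 249, 255, 265, 276, 283]

Fragment lengths:
  3→19: 16 bp
  19→27: 8 bp
  27→38: 11 bp
  38→42: 4 bp
  42→48: 6 bp
  48→56: 8 bp
  56→59: 3 bp
  59→74: 15 bp
  74→87: 13 bp
  87→94: 7 bp
  94→105: 11 bp
  105→122: 17 bp
  122→127: 5 bp
  127→149: 22 bp
  149→170: 21 bp
  170→174: 4 bp
  174→185: 11 bp
  185→191: 6 bp
  191→205: 14 bp
  205→210: 5 bp
  210→227: 17 bp
  227→236: 9 bp
  236→240: 4 bp
  240→249: 9 bp
  249→255: 6 bp
  255→265: 10 bp
  265→276: 11 bp
  276→283: 7 bp
  283→3 (wrap): 292-283+3 = 12 bp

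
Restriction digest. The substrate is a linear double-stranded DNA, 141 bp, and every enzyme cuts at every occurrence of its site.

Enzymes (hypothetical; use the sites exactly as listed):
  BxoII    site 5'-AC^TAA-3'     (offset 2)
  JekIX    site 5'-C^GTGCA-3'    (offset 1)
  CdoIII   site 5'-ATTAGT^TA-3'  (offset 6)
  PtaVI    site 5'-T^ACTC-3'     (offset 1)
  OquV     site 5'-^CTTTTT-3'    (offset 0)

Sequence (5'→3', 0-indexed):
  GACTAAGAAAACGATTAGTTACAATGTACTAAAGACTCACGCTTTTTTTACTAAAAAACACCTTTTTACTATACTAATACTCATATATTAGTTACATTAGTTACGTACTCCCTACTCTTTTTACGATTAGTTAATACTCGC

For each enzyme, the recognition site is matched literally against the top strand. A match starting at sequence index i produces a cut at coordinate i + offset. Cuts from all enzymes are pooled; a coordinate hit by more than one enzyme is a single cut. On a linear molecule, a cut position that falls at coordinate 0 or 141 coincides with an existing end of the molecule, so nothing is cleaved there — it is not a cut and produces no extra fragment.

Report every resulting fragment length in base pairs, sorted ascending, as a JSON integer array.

Scan for sites:
  BxoII (ACTAA, off=2): starts [1, 27, 49, 72] → cuts [3, 29, 51, 74]
  JekIX (CGTGCA, off=1): no sites
  CdoIII (ATTAGTTA, off=6): starts [13, 86, 95, 125] → cuts [19, 92, 101, 131]
  PtaVI (TACTC, off=1): starts [77, 105, 112, 134] → cuts [78, 106, 113, 135]
  OquV (CTTTTT, off=0): starts [41, 61, 116] → cuts [41, 61, 116]

Pooled cuts: [3, 19, 29, 41, 51, 61, 74, 78, 92, 101, 106, 113, 116, 131, 135]

Fragments:
  [0,3): 3 bp
  [3,19): 16 bp
  [19,29): 10 bp
  [29,41): 12 bp
  [41,51): 10 bp
  [51,61): 10 bp
  [61,74): 13 bp
  [74,78): 4 bp
  [78,92): 14 bp
  [92,101): 9 bp
  [101,106): 5 bp
  [106,113): 7 bp
  [113,116): 3 bp
  [116,131): 15 bp
  [131,135): 4 bp
  [135,141): 6 bp

[3,3,4,4,5,6,7,9,10,10,10,12,13,14,15,16]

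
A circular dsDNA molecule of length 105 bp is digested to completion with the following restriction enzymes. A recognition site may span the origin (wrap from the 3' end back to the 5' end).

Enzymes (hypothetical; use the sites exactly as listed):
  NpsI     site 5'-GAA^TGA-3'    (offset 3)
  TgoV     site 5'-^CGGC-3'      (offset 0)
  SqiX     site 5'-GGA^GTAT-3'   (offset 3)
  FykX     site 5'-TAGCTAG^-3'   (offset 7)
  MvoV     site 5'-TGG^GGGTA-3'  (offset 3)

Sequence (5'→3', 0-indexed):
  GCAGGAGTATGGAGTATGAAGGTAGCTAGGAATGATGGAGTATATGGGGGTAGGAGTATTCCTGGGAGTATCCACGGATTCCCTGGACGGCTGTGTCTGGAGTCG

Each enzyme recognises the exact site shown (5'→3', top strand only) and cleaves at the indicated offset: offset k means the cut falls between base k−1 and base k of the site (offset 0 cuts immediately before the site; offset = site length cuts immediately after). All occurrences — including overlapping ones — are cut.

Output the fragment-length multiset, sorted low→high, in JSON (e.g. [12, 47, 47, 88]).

[3,7,7,8,8,8,12,16,16,20]

Scan for sites:
  NpsI (GAATGA, off=3): starts [29] → cuts [32]
  TgoV (CGGC, off=0): starts [87, 103] → cuts [87, 103]
  SqiX (GGAGTAT, off=3): starts [3, 10, 36, 52, 64] → cuts [6, 13, 39, 55, 67]
  FykX (TAGCTAG, off=7): starts [22] → cuts [29]
  MvoV (TGGGGGTA, off=3): starts [44] → cuts [47]

All cut coordinates (distinct, sorted): [6, 13, 29, 32, 39, 47, 55, 67, 87, 103]

Fragment lengths:
  6→13: 7 bp
  13→29: 16 bp
  29→32: 3 bp
  32→39: 7 bp
  39→47: 8 bp
  47→55: 8 bp
  55→67: 12 bp
  67→87: 20 bp
  87→103: 16 bp
  103→6 (wrap): 105-103+6 = 8 bp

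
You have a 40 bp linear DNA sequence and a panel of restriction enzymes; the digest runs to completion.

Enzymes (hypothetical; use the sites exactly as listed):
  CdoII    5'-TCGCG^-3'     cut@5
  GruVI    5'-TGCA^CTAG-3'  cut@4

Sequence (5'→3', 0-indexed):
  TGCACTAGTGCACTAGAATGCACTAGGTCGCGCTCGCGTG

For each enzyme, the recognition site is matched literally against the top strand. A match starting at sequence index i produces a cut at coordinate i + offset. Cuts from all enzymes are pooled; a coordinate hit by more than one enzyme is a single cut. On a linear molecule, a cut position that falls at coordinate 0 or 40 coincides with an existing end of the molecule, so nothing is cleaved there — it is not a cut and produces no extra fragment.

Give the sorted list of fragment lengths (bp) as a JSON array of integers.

Site scan:
  CdoII (TCGCG, off=5): starts [27, 33] → cuts [32, 38]
  GruVI (TGCACTAG, off=4): starts [0, 8, 18] → cuts [4, 12, 22]

Pooled cuts: [4, 12, 22, 32, 38]

Fragment lengths:
  [0,4): 4 bp
  [4,12): 8 bp
  [12,22): 10 bp
  [22,32): 10 bp
  [32,38): 6 bp
  [38,40): 2 bp

[2,4,6,8,10,10]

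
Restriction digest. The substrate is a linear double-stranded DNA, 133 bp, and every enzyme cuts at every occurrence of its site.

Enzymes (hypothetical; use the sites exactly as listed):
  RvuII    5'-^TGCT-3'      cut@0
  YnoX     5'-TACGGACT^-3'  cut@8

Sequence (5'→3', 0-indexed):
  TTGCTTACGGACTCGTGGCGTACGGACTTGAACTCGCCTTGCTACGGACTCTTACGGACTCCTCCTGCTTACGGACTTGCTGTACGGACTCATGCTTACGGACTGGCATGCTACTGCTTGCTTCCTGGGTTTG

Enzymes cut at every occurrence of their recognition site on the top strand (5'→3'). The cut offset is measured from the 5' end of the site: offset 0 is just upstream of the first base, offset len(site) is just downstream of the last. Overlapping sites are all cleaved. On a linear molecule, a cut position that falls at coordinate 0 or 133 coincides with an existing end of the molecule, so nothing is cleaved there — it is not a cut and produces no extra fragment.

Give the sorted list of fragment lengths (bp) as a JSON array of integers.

Site scan:
  RvuII TGCT/0: at [1, 39, 65, 77, 92, 108, 114, 118] ⇒ [1, 39, 65, 77, 92, 108, 114, 118]
  YnoX TACGGACT/8: at [5, 20, 42, 52, 69, 82, 96] ⇒ [13, 28, 50, 60, 77, 90, 104]

All cut coordinates (distinct, sorted): [1, 13, 28, 39, 50, 60, 65, 77, 90, 92, 104, 108, 114, 118]

Fragment lengths:
  [0,1): 1 bp
  [1,13): 12 bp
  [13,28): 15 bp
  [28,39): 11 bp
  [39,50): 11 bp
  [50,60): 10 bp
  [60,65): 5 bp
  [65,77): 12 bp
  [77,90): 13 bp
  [90,92): 2 bp
  [92,104): 12 bp
  [104,108): 4 bp
  [108,114): 6 bp
  [114,118): 4 bp
  [118,133): 15 bp

[1,2,4,4,5,6,10,11,11,12,12,12,13,15,15]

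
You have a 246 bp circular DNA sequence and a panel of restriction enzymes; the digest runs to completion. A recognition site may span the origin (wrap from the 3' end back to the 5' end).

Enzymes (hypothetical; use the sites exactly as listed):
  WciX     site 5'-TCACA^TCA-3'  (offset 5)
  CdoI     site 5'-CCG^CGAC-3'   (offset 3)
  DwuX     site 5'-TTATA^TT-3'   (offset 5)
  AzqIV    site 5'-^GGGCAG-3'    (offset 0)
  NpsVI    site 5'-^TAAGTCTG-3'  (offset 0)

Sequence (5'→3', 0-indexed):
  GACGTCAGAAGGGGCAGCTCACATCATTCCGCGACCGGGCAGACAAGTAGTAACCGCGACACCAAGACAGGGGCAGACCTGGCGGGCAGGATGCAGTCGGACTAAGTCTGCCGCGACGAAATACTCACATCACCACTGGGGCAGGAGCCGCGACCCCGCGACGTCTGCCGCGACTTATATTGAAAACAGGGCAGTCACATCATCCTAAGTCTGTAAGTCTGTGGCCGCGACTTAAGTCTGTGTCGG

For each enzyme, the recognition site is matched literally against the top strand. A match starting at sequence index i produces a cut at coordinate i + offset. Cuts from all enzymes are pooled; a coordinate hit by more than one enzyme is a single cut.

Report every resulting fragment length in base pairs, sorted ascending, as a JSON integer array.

[5,5,6,8,8,8,9,9,9,11,11,12,12,12,13,14,14,16,19,20,25]

Scan for sites:
  WciX TCACATCA/5: at [18, 124, 194] ⇒ [23, 129, 199]
  CdoI CCGCGAC/3: at [28, 53, 110, 147, 155, 167, 224] ⇒ [31, 56, 113, 150, 158, 170, 227]
  DwuX TTATATT/5: at [174] ⇒ [179]
  AzqIV GGGCAG/0: at [11, 36, 70, 83, 138, 188] ⇒ [11, 36, 70, 83, 138, 188]
  NpsVI TAAGTCTG/0: at [102, 205, 213, 232] ⇒ [102, 205, 213, 232]

All cut coordinates (distinct, sorted): [11, 23, 31, 36, 56, 70, 83, 102, 113, 129, 138, 150, 158, 170, 179, 188, 199, 205, 213, 227, 232]

Fragment lengths:
  11→23: 12 bp
  23→31: 8 bp
  31→36: 5 bp
  36→56: 20 bp
  56→70: 14 bp
  70→83: 13 bp
  83→102: 19 bp
  102→113: 11 bp
  113→129: 16 bp
  129→138: 9 bp
  138→150: 12 bp
  150→158: 8 bp
  158→170: 12 bp
  170→179: 9 bp
  179→188: 9 bp
  188→199: 11 bp
  199→205: 6 bp
  205→213: 8 bp
  213→227: 14 bp
  227→232: 5 bp
  232→11 (wrap): 246-232+11 = 25 bp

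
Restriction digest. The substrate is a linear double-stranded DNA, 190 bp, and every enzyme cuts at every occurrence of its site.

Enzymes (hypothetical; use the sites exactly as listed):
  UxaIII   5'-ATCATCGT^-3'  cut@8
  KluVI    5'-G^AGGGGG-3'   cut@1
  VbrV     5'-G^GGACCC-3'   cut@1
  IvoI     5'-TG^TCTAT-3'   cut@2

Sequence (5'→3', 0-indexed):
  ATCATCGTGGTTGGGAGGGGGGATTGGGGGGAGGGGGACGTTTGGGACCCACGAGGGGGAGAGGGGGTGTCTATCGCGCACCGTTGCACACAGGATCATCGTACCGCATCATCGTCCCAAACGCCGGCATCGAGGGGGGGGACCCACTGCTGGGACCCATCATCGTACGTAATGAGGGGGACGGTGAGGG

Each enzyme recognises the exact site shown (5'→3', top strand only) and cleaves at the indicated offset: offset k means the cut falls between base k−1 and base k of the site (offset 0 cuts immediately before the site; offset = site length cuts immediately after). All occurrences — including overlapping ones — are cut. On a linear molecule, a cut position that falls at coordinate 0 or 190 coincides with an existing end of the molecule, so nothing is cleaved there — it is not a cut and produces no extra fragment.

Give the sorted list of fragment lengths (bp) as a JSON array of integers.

[7,7,8,8,8,8,9,13,13,13,14,16,16,17,33]

Per-enzyme occurrences:
  UxaIII (ATCATCGT, off=8): starts [0, 94, 107, 158] → cuts [8, 102, 115, 166]
  KluVI (GAGGGGG, off=1): starts [14, 30, 52, 60, 131, 173] → cuts [15, 31, 53, 61, 132, 174]
  VbrV (GGGACCC, off=1): starts [43, 138, 151] → cuts [44, 139, 152]
  IvoI (TGTCTAT, off=2): starts [67] → cuts [69]

All cut coordinates (distinct, sorted): [8, 15, 31, 44, 53, 61, 69, 102, 115, 132, 139, 152, 166, 174]

Fragment lengths:
  [0,8): 8 bp
  [8,15): 7 bp
  [15,31): 16 bp
  [31,44): 13 bp
  [44,53): 9 bp
  [53,61): 8 bp
  [61,69): 8 bp
  [69,102): 33 bp
  [102,115): 13 bp
  [115,132): 17 bp
  [132,139): 7 bp
  [139,152): 13 bp
  [152,166): 14 bp
  [166,174): 8 bp
  [174,190): 16 bp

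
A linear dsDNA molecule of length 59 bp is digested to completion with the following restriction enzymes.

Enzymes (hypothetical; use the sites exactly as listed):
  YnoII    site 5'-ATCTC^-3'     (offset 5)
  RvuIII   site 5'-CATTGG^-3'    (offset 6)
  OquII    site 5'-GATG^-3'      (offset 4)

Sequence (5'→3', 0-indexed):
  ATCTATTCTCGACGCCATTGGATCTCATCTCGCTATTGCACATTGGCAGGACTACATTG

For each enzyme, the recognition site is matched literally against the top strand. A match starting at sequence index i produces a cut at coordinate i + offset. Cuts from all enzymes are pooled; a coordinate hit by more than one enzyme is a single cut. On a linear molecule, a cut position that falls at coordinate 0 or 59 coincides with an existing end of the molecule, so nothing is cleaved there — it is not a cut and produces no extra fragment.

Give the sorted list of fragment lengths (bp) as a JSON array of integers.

[5,5,13,15,21]

Scan for sites:
  YnoII ATCTC/5: at [21, 26] ⇒ [26, 31]
  RvuIII CATTGG/6: at [15, 40] ⇒ [21, 46]
  OquII (GATG, off=4): no sites

All cut coordinates (distinct, sorted): [21, 26, 31, 46]

Fragment lengths:
  [0,21): 21 bp
  [21,26): 5 bp
  [26,31): 5 bp
  [31,46): 15 bp
  [46,59): 13 bp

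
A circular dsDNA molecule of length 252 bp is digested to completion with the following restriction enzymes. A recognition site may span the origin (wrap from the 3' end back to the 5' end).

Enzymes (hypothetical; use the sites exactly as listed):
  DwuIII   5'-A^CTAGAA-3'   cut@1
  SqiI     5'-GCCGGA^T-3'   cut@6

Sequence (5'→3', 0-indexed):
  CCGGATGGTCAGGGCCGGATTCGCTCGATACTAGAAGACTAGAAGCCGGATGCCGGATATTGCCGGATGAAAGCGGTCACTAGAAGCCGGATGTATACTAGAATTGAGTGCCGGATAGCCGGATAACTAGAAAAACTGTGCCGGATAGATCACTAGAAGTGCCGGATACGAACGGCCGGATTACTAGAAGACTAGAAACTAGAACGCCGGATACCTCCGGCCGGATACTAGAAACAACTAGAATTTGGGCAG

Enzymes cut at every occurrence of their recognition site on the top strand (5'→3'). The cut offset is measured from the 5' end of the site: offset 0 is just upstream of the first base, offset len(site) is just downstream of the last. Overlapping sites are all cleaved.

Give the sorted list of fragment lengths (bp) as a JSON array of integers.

Per-enzyme occurrences:
  DwuIII ACTAGAA/1: at [29, 37, 78, 96, 125, 151, 182, 190, 197, 226, 236] ⇒ [30, 38, 79, 97, 126, 152, 183, 191, 198, 227, 237]
  SqiI GCCGGAT/6: at [13, 44, 51, 61, 85, 109, 117, 139, 160, 174, 205, 219, 251] ⇒ [5, 19, 50, 57, 67, 91, 115, 123, 145, 166, 180, 211, 225]

All cut coordinates (distinct, sorted): [5, 19, 30, 38, 50, 57, 67, 79, 91, 97, 115, 123, 126, 145, 152, 166, 180, 183, 191, 198, 211, 225, 227, 237]

Fragments:
  5→19: 14 bp
  19→30: 11 bp
  30→38: 8 bp
  38→50: 12 bp
  50→57: 7 bp
  57→67: 10 bp
  67→79: 12 bp
  79→91: 12 bp
  91→97: 6 bp
  97→115: 18 bp
  115→123: 8 bp
  123→126: 3 bp
  126→145: 19 bp
  145→152: 7 bp
  152→166: 14 bp
  166→180: 14 bp
  180→183: 3 bp
  183→191: 8 bp
  191→198: 7 bp
  198→211: 13 bp
  211→225: 14 bp
  225→227: 2 bp
  227→237: 10 bp
  237→5 (wrap): 252-237+5 = 20 bp

[2,3,3,6,7,7,7,8,8,8,10,10,11,12,12,12,13,14,14,14,14,18,19,20]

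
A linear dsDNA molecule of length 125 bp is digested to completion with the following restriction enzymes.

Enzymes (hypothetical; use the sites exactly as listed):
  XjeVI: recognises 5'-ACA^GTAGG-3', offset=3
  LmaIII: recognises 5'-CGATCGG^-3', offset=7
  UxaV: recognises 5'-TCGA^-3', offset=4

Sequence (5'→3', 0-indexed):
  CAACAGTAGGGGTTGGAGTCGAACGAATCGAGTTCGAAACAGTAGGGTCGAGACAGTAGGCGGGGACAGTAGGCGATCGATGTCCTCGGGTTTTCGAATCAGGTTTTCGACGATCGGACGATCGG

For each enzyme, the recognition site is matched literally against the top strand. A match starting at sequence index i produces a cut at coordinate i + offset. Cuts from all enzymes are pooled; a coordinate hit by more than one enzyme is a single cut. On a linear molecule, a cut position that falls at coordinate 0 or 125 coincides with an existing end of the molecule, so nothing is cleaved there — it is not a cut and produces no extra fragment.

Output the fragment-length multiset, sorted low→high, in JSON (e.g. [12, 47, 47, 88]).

[4,4,5,6,7,8,9,10,12,13,13,17,17]

Per-enzyme occurrences:
  XjeVI ACAGTAGG/3: at [2, 38, 52, 65] ⇒ [5, 41, 55, 68]
  LmaIII CGATCGG/7: at [110, 118] ⇒ [117] (position 125 is a terminus of the linear molecule — no cut)
  UxaV TCGA/4: at [18, 27, 33, 47, 76, 93, 106] ⇒ [22, 31, 37, 51, 80, 97, 110]

All cut coordinates (distinct, sorted): [5, 22, 31, 37, 41, 51, 55, 68, 80, 97, 110, 117]

Fragments:
  [0,5): 5 bp
  [5,22): 17 bp
  [22,31): 9 bp
  [31,37): 6 bp
  [37,41): 4 bp
  [41,51): 10 bp
  [51,55): 4 bp
  [55,68): 13 bp
  [68,80): 12 bp
  [80,97): 17 bp
  [97,110): 13 bp
  [110,117): 7 bp
  [117,125): 8 bp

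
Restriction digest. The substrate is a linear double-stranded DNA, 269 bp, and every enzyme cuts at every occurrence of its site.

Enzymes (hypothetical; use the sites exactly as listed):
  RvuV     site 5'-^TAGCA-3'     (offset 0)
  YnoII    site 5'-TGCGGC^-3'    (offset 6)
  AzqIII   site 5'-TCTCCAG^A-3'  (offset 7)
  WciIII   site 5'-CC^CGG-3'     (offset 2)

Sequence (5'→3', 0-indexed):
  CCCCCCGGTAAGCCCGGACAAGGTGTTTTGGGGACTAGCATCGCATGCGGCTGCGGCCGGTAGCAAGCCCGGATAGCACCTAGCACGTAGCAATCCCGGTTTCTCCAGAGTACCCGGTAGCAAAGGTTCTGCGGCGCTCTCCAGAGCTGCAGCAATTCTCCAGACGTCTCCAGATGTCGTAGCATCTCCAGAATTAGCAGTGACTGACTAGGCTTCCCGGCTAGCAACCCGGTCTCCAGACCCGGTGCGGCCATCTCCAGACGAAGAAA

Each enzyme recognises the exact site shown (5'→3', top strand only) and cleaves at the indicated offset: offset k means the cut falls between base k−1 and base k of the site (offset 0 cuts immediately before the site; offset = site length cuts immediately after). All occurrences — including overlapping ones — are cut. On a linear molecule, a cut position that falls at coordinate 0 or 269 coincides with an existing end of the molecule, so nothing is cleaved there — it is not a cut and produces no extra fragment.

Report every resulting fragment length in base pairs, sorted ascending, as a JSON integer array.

[3,3,3,3,4,4,5,6,6,6,7,7,8,9,9,9,9,9,9,9,10,10,12,12,16,18,19,21,23]

Site scan:
  RvuV (TAGCA, off=0): starts [35, 60, 73, 80, 87, 117, 179, 194, 221] → cuts [35, 60, 73, 80, 87, 117, 179, 194, 221]
  YnoII (TGCGGC, off=6): starts [45, 51, 129, 245] → cuts [51, 57, 135, 251]
  AzqIII (TCTCCAGA, off=7): starts [101, 137, 156, 166, 184, 232, 253] → cuts [108, 144, 163, 173, 191, 239, 260]
  WciIII (CCCGG, off=2): starts [3, 12, 67, 94, 112, 215, 227, 240] → cuts [5, 14, 69, 96, 114, 217, 229, 242]

Pooled cuts: [5, 14, 35, 51, 57, 60, 69, 73, 80, 87, 96, 108, 114, 117, 135, 144, 163, 173, 179, 191, 194, 217, 221, 229, 239, 242, 251, 260]

Fragment lengths:
  [0,5): 5 bp
  [5,14): 9 bp
  [14,35): 21 bp
  [35,51): 16 bp
  [51,57): 6 bp
  [57,60): 3 bp
  [60,69): 9 bp
  [69,73): 4 bp
  [73,80): 7 bp
  [80,87): 7 bp
  [87,96): 9 bp
  [96,108): 12 bp
  [108,114): 6 bp
  [114,117): 3 bp
  [117,135): 18 bp
  [135,144): 9 bp
  [144,163): 19 bp
  [163,173): 10 bp
  [173,179): 6 bp
  [179,191): 12 bp
  [191,194): 3 bp
  [194,217): 23 bp
  [217,221): 4 bp
  [221,229): 8 bp
  [229,239): 10 bp
  [239,242): 3 bp
  [242,251): 9 bp
  [251,260): 9 bp
  [260,269): 9 bp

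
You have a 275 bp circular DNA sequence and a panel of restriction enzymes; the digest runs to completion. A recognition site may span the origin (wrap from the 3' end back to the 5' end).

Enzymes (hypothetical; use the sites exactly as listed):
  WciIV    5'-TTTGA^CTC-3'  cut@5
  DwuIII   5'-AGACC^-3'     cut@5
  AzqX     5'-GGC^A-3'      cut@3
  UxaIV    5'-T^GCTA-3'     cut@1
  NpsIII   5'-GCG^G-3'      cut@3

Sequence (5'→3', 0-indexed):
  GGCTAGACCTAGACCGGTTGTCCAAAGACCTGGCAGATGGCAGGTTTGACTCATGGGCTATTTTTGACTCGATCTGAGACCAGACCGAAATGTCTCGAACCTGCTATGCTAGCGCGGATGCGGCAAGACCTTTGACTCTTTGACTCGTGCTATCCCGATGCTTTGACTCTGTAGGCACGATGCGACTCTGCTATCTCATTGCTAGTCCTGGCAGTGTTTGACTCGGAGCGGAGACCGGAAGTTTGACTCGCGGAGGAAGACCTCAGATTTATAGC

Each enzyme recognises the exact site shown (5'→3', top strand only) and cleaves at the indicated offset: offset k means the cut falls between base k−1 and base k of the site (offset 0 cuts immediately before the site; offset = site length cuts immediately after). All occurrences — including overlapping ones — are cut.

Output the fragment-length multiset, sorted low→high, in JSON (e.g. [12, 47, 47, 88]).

[2,4,5,5,5,5,6,6,6,6,6,7,8,8,8,9,9,9,10,10,10,11,12,13,14,14,15,16,18,18]

Per-enzyme occurrences:
  WciIV TTTGACTC/5: at [44, 62, 130, 138, 161, 216, 241] ⇒ [49, 67, 135, 143, 166, 221, 246]
  DwuIII AGACC/5: at [4, 10, 25, 76, 81, 125, 231, 257] ⇒ [9, 15, 30, 81, 86, 130, 236, 262]
  AzqX GGCA/3: at [31, 38, 121, 173, 209] ⇒ [34, 41, 124, 176, 212]
  UxaIV TGCTA/1: at [101, 106, 147, 188, 199] ⇒ [102, 107, 148, 189, 200]
  NpsIII GCGG/3: at [113, 119, 227, 249, 273] ⇒ [1, 116, 122, 230, 252]

All cut coordinates (distinct, sorted): [1, 9, 15, 30, 34, 41, 49, 67, 81, 86, 102, 107, 116, 122, 124, 130, 135, 143, 148, 166, 176, 189, 200, 212, 221, 230, 236, 246, 252, 262]

Fragments:
  1→9: 8 bp
  9→15: 6 bp
  15→30: 15 bp
  30→34: 4 bp
  34→41: 7 bp
  41→49: 8 bp
  49→67: 18 bp
  67→81: 14 bp
  81→86: 5 bp
  86→102: 16 bp
  102→107: 5 bp
  107→116: 9 bp
  116→122: 6 bp
  122→124: 2 bp
  124→130: 6 bp
  130→135: 5 bp
  135→143: 8 bp
  143→148: 5 bp
  148→166: 18 bp
  166→176: 10 bp
  176→189: 13 bp
  189→200: 11 bp
  200→212: 12 bp
  212→221: 9 bp
  221→230: 9 bp
  230→236: 6 bp
  236→246: 10 bp
  246→252: 6 bp
  252→262: 10 bp
  262→1 (wrap): 275-262+1 = 14 bp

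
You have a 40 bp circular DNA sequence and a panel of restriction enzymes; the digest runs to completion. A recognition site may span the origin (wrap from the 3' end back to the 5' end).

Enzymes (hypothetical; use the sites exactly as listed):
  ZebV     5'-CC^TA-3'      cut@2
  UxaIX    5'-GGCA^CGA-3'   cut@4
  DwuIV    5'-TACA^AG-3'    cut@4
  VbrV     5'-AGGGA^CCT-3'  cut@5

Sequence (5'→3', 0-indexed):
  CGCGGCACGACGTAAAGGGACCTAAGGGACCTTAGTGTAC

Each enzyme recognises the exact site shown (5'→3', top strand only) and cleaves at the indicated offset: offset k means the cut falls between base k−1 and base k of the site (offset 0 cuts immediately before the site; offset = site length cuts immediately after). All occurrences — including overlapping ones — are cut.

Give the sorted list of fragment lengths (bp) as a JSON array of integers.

[2,7,13,18]

Site scan:
  ZebV (CCTA, off=2): starts [20] → cuts [22]
  UxaIX (GGCACGA, off=4): starts [3] → cuts [7]
  DwuIV (TACAAG, off=4): no sites
  VbrV (AGGGACCT, off=5): starts [15, 24] → cuts [20, 29]

All cut coordinates (distinct, sorted): [7, 20, 22, 29]

Fragment lengths:
  7→20: 13 bp
  20→22: 2 bp
  22→29: 7 bp
  29→7 (wrap): 40-29+7 = 18 bp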